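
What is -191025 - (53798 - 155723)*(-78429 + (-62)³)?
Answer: -32285648250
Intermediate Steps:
-191025 - (53798 - 155723)*(-78429 + (-62)³) = -191025 - (-101925)*(-78429 - 238328) = -191025 - (-101925)*(-316757) = -191025 - 1*32285457225 = -191025 - 32285457225 = -32285648250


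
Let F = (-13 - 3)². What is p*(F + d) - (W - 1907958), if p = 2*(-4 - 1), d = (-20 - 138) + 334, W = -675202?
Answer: 2578840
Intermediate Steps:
F = 256 (F = (-16)² = 256)
d = 176 (d = -158 + 334 = 176)
p = -10 (p = 2*(-5) = -10)
p*(F + d) - (W - 1907958) = -10*(256 + 176) - (-675202 - 1907958) = -10*432 - 1*(-2583160) = -4320 + 2583160 = 2578840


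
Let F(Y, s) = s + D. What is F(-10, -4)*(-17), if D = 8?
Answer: -68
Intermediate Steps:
F(Y, s) = 8 + s (F(Y, s) = s + 8 = 8 + s)
F(-10, -4)*(-17) = (8 - 4)*(-17) = 4*(-17) = -68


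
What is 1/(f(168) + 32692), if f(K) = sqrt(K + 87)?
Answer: 32692/1068766609 - sqrt(255)/1068766609 ≈ 3.0574e-5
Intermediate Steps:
f(K) = sqrt(87 + K)
1/(f(168) + 32692) = 1/(sqrt(87 + 168) + 32692) = 1/(sqrt(255) + 32692) = 1/(32692 + sqrt(255))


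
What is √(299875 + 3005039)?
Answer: √3304914 ≈ 1817.9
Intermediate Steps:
√(299875 + 3005039) = √3304914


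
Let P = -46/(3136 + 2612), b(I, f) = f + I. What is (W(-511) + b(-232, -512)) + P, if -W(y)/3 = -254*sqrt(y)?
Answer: -2138279/2874 + 762*I*sqrt(511) ≈ -744.01 + 17225.0*I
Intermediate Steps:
b(I, f) = I + f
W(y) = 762*sqrt(y) (W(y) = -(-762)*sqrt(y) = 762*sqrt(y))
P = -23/2874 (P = -46/5748 = -46*1/5748 = -23/2874 ≈ -0.0080028)
(W(-511) + b(-232, -512)) + P = (762*sqrt(-511) + (-232 - 512)) - 23/2874 = (762*(I*sqrt(511)) - 744) - 23/2874 = (762*I*sqrt(511) - 744) - 23/2874 = (-744 + 762*I*sqrt(511)) - 23/2874 = -2138279/2874 + 762*I*sqrt(511)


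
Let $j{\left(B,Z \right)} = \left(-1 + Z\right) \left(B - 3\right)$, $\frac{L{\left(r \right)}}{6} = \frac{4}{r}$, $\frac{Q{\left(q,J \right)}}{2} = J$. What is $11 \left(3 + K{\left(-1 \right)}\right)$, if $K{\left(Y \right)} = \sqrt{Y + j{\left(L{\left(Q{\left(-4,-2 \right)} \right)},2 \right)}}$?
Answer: $33 + 11 i \sqrt{10} \approx 33.0 + 34.785 i$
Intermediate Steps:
$Q{\left(q,J \right)} = 2 J$
$L{\left(r \right)} = \frac{24}{r}$ ($L{\left(r \right)} = 6 \frac{4}{r} = \frac{24}{r}$)
$j{\left(B,Z \right)} = \left(-1 + Z\right) \left(-3 + B\right)$
$K{\left(Y \right)} = \sqrt{-9 + Y}$ ($K{\left(Y \right)} = \sqrt{Y + \left(3 - \frac{24}{2 \left(-2\right)} - 6 + \frac{24}{2 \left(-2\right)} 2\right)} = \sqrt{Y + \left(3 - \frac{24}{-4} - 6 + \frac{24}{-4} \cdot 2\right)} = \sqrt{Y + \left(3 - 24 \left(- \frac{1}{4}\right) - 6 + 24 \left(- \frac{1}{4}\right) 2\right)} = \sqrt{Y - 9} = \sqrt{-9 + Y}$)
$11 \left(3 + K{\left(-1 \right)}\right) = 11 \left(3 + \sqrt{-9 - 1}\right) = 11 \left(3 + \sqrt{-10}\right) = 11 \left(3 + i \sqrt{10}\right) = 33 + 11 i \sqrt{10}$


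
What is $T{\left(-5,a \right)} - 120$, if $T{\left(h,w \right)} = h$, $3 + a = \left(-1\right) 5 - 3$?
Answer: $-125$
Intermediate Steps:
$a = -11$ ($a = -3 - 8 = -11$)
$T{\left(-5,a \right)} - 120 = -5 - 120 = -125$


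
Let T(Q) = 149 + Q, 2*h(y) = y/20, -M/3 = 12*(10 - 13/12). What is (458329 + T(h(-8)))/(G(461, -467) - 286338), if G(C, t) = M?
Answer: -2292389/1433295 ≈ -1.5994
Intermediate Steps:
M = -321 (M = -36*(10 - 13/12) = -36*107/12 = -3*107 = -321)
h(y) = y/40 (h(y) = (y/20)/2 = y/40)
G(C, t) = -321
(458329 + T(h(-8)))/(G(461, -467) - 286338) = (458329 + (149 + (1/40)*(-8)))/(-321 - 286338) = (458329 + (149 - 1/5))/(-286659) = (458329 + 744/5)*(-1/286659) = (2292389/5)*(-1/286659) = -2292389/1433295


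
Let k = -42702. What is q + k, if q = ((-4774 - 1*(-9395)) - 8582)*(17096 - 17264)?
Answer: 622746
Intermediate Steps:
q = 665448 (q = ((-4774 + 9395) - 8582)*(-168) = (4621 - 8582)*(-168) = -3961*(-168) = 665448)
q + k = 665448 - 42702 = 622746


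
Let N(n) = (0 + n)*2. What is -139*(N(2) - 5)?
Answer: 139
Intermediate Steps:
N(n) = 2*n (N(n) = n*2 = 2*n)
-139*(N(2) - 5) = -139*(2*2 - 5) = -139*(4 - 5) = -139*(-1) = 139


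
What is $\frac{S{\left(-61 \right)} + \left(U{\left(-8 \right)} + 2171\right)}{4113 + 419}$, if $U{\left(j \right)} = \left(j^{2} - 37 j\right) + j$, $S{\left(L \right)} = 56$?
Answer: $\frac{2579}{4532} \approx 0.56906$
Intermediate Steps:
$U{\left(j \right)} = j^{2} - 36 j$
$\frac{S{\left(-61 \right)} + \left(U{\left(-8 \right)} + 2171\right)}{4113 + 419} = \frac{56 + \left(- 8 \left(-36 - 8\right) + 2171\right)}{4113 + 419} = \frac{56 + \left(\left(-8\right) \left(-44\right) + 2171\right)}{4532} = \left(56 + \left(352 + 2171\right)\right) \frac{1}{4532} = \left(56 + 2523\right) \frac{1}{4532} = 2579 \cdot \frac{1}{4532} = \frac{2579}{4532}$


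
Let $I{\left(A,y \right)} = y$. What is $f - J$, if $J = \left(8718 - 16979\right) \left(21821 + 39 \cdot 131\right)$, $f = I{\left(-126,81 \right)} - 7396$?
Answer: $222461415$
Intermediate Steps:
$f = -7315$ ($f = 81 - 7396 = -7315$)
$J = -222468730$ ($J = - 8261 \left(21821 + 5109\right) = \left(-8261\right) 26930 = -222468730$)
$f - J = -7315 - -222468730 = -7315 + 222468730 = 222461415$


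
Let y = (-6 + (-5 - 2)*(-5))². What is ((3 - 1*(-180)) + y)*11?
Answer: 11264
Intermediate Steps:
y = 841 (y = (-6 - 7*(-5))² = (-6 + 35)² = 29² = 841)
((3 - 1*(-180)) + y)*11 = ((3 - 1*(-180)) + 841)*11 = ((3 + 180) + 841)*11 = (183 + 841)*11 = 1024*11 = 11264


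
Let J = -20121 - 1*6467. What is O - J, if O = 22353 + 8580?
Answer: 57521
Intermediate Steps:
O = 30933
J = -26588 (J = -20121 - 6467 = -26588)
O - J = 30933 - 1*(-26588) = 30933 + 26588 = 57521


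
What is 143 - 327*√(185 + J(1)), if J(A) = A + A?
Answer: 143 - 327*√187 ≈ -4328.7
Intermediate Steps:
J(A) = 2*A
143 - 327*√(185 + J(1)) = 143 - 327*√(185 + 2*1) = 143 - 327*√(185 + 2) = 143 - 327*√187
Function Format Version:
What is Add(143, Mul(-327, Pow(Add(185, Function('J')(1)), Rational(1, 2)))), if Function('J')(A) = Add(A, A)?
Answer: Add(143, Mul(-327, Pow(187, Rational(1, 2)))) ≈ -4328.7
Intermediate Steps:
Function('J')(A) = Mul(2, A)
Add(143, Mul(-327, Pow(Add(185, Function('J')(1)), Rational(1, 2)))) = Add(143, Mul(-327, Pow(Add(185, Mul(2, 1)), Rational(1, 2)))) = Add(143, Mul(-327, Pow(Add(185, 2), Rational(1, 2)))) = Add(143, Mul(-327, Pow(187, Rational(1, 2))))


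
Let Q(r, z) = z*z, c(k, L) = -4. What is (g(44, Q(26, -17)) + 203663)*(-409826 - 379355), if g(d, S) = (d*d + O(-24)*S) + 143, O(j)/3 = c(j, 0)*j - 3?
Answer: -226000130513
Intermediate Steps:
Q(r, z) = z²
O(j) = -9 - 12*j (O(j) = 3*(-4*j - 3) = 3*(-3 - 4*j) = -9 - 12*j)
g(d, S) = 143 + d² + 279*S (g(d, S) = (d*d + (-9 - 12*(-24))*S) + 143 = (d² + (-9 + 288)*S) + 143 = (d² + 279*S) + 143 = 143 + d² + 279*S)
(g(44, Q(26, -17)) + 203663)*(-409826 - 379355) = ((143 + 44² + 279*(-17)²) + 203663)*(-409826 - 379355) = ((143 + 1936 + 279*289) + 203663)*(-789181) = ((143 + 1936 + 80631) + 203663)*(-789181) = (82710 + 203663)*(-789181) = 286373*(-789181) = -226000130513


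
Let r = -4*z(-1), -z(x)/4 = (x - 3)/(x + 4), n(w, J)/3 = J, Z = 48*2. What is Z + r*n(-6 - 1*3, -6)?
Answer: 480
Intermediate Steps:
Z = 96
n(w, J) = 3*J
z(x) = -4*(-3 + x)/(4 + x) (z(x) = -4*(x - 3)/(x + 4) = -4*(-3 + x)/(4 + x))
r = -64/3 (r = -16*(3 - 1*(-1))/(4 - 1) = -16*(3 + 1)/3 = -16*4/3 = -4*16/3 = -64/3 ≈ -21.333)
Z + r*n(-6 - 1*3, -6) = 96 - 64*(-6) = 96 - 64/3*(-18) = 96 + 384 = 480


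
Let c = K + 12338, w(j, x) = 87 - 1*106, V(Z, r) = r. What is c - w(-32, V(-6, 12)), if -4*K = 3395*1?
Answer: 46033/4 ≈ 11508.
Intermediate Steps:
K = -3395/4 ≈ -848.75
w(j, x) = -19 (w(j, x) = 87 - 106 = -19)
c = 45957/4 (c = -3395/4 + 12338 = 45957/4 ≈ 11489.)
c - w(-32, V(-6, 12)) = 45957/4 - 1*(-19) = 45957/4 + 19 = 46033/4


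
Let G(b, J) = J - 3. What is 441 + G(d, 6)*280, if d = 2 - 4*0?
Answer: 1281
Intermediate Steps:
d = 2 (d = 2 + 0 = 2)
G(b, J) = -3 + J
441 + G(d, 6)*280 = 441 + (-3 + 6)*280 = 441 + 3*280 = 441 + 840 = 1281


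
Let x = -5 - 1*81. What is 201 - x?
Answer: 287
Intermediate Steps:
x = -86 (x = -5 - 81 = -86)
201 - x = 201 - 1*(-86) = 201 + 86 = 287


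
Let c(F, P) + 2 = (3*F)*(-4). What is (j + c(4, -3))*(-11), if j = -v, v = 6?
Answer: 616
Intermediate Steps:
c(F, P) = -2 - 12*F (c(F, P) = -2 + (3*F)*(-4) = -2 - 12*F)
j = -6 (j = -1*6 = -6)
(j + c(4, -3))*(-11) = (-6 + (-2 - 12*4))*(-11) = (-6 + (-2 - 48))*(-11) = (-6 - 50)*(-11) = -56*(-11) = 616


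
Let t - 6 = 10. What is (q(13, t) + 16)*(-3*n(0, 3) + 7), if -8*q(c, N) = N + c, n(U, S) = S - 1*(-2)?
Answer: -99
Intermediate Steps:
n(U, S) = 2 + S (n(U, S) = S + 2 = 2 + S)
t = 16 (t = 6 + 10 = 16)
q(c, N) = -N/8 - c/8 (q(c, N) = -(N + c)/8 = -N/8 - c/8)
(q(13, t) + 16)*(-3*n(0, 3) + 7) = ((-1/8*16 - 1/8*13) + 16)*(-3*(2 + 3) + 7) = ((-2 - 13/8) + 16)*(-3*5 + 7) = (-29/8 + 16)*(-15 + 7) = (99/8)*(-8) = -99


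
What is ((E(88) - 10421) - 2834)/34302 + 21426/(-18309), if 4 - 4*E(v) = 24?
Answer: -54318444/34890851 ≈ -1.5568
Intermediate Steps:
E(v) = -5 (E(v) = 1 - ¼*24 = 1 - 6 = -5)
((E(88) - 10421) - 2834)/34302 + 21426/(-18309) = ((-5 - 10421) - 2834)/34302 + 21426/(-18309) = (-10426 - 2834)*(1/34302) + 21426*(-1/18309) = -13260*1/34302 - 7142/6103 = -2210/5717 - 7142/6103 = -54318444/34890851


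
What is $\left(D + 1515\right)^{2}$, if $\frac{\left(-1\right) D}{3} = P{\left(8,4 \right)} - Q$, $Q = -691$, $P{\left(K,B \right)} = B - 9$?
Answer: $294849$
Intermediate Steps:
$P{\left(K,B \right)} = -9 + B$
$D = -2058$ ($D = - 3 \left(\left(-9 + 4\right) - -691\right) = - 3 \left(-5 + 691\right) = \left(-3\right) 686 = -2058$)
$\left(D + 1515\right)^{2} = \left(-2058 + 1515\right)^{2} = \left(-543\right)^{2} = 294849$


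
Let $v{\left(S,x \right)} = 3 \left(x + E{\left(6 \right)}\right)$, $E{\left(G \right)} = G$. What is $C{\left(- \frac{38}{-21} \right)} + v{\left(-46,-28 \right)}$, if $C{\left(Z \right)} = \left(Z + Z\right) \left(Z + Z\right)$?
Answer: $- \frac{23330}{441} \approx -52.902$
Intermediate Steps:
$C{\left(Z \right)} = 4 Z^{2}$ ($C{\left(Z \right)} = 2 Z 2 Z = 4 Z^{2}$)
$v{\left(S,x \right)} = 18 + 3 x$ ($v{\left(S,x \right)} = 3 \left(x + 6\right) = 3 \left(6 + x\right) = 18 + 3 x$)
$C{\left(- \frac{38}{-21} \right)} + v{\left(-46,-28 \right)} = 4 \left(- \frac{38}{-21}\right)^{2} + \left(18 + 3 \left(-28\right)\right) = 4 \left(\left(-38\right) \left(- \frac{1}{21}\right)\right)^{2} + \left(18 - 84\right) = 4 \left(\frac{38}{21}\right)^{2} - 66 = 4 \cdot \frac{1444}{441} - 66 = \frac{5776}{441} - 66 = - \frac{23330}{441}$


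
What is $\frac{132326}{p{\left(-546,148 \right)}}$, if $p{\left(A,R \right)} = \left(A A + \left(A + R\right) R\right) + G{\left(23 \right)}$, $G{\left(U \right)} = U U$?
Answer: $\frac{132326}{239741} \approx 0.55195$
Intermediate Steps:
$G{\left(U \right)} = U^{2}$
$p{\left(A,R \right)} = 529 + A^{2} + R \left(A + R\right)$ ($p{\left(A,R \right)} = \left(A A + \left(A + R\right) R\right) + 23^{2} = \left(A^{2} + R \left(A + R\right)\right) + 529 = 529 + A^{2} + R \left(A + R\right)$)
$\frac{132326}{p{\left(-546,148 \right)}} = \frac{132326}{529 + \left(-546\right)^{2} + 148^{2} - 80808} = \frac{132326}{529 + 298116 + 21904 - 80808} = \frac{132326}{239741}$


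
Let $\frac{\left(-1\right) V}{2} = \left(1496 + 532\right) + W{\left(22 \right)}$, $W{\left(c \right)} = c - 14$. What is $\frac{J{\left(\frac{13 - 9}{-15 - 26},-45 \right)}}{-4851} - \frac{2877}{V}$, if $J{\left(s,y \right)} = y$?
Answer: $\frac{1571063}{2194808} \approx 0.71581$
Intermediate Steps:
$W{\left(c \right)} = -14 + c$ ($W{\left(c \right)} = c - 14 = -14 + c$)
$V = -4072$ ($V = - 2 \left(\left(1496 + 532\right) + \left(-14 + 22\right)\right) = - 2 \left(2028 + 8\right) = \left(-2\right) 2036 = -4072$)
$\frac{J{\left(\frac{13 - 9}{-15 - 26},-45 \right)}}{-4851} - \frac{2877}{V} = - \frac{45}{-4851} - \frac{2877}{-4072} = \left(-45\right) \left(- \frac{1}{4851}\right) - - \frac{2877}{4072} = \frac{5}{539} + \frac{2877}{4072} = \frac{1571063}{2194808}$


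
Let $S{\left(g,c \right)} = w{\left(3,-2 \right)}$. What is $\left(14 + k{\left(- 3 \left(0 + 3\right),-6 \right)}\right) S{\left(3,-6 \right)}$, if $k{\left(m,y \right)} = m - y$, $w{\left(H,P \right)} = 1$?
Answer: $11$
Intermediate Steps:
$S{\left(g,c \right)} = 1$
$\left(14 + k{\left(- 3 \left(0 + 3\right),-6 \right)}\right) S{\left(3,-6 \right)} = \left(14 - \left(-6 + 3 \left(0 + 3\right)\right)\right) 1 = \left(14 + \left(\left(-3\right) 3 + 6\right)\right) 1 = \left(14 + \left(-9 + 6\right)\right) 1 = \left(14 - 3\right) 1 = 11 \cdot 1 = 11$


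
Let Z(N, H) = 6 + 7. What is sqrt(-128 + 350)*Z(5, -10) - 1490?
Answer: -1490 + 13*sqrt(222) ≈ -1296.3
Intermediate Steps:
Z(N, H) = 13
sqrt(-128 + 350)*Z(5, -10) - 1490 = sqrt(-128 + 350)*13 - 1490 = sqrt(222)*13 - 1490 = 13*sqrt(222) - 1490 = -1490 + 13*sqrt(222)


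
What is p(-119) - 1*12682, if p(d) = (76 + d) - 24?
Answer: -12749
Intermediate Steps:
p(d) = 52 + d
p(-119) - 1*12682 = (52 - 119) - 1*12682 = -67 - 12682 = -12749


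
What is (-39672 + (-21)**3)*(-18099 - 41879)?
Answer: 2934903474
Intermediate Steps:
(-39672 + (-21)**3)*(-18099 - 41879) = (-39672 - 9261)*(-59978) = -48933*(-59978) = 2934903474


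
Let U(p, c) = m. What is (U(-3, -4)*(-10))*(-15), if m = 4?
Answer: 600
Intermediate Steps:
U(p, c) = 4
(U(-3, -4)*(-10))*(-15) = (4*(-10))*(-15) = -40*(-15) = 600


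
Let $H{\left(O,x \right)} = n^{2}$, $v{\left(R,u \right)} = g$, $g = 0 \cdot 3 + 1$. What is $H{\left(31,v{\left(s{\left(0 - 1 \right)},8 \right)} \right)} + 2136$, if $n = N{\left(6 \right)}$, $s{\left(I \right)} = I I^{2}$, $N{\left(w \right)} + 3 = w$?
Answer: $2145$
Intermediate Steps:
$N{\left(w \right)} = -3 + w$
$s{\left(I \right)} = I^{3}$
$g = 1$ ($g = 0 + 1 = 1$)
$n = 3$ ($n = -3 + 6 = 3$)
$v{\left(R,u \right)} = 1$
$H{\left(O,x \right)} = 9$ ($H{\left(O,x \right)} = 3^{2} = 9$)
$H{\left(31,v{\left(s{\left(0 - 1 \right)},8 \right)} \right)} + 2136 = 9 + 2136 = 2145$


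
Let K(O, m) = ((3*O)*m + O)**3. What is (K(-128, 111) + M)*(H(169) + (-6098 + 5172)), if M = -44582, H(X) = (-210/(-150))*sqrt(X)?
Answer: 70934822776730202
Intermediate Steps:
H(X) = 7*sqrt(X)/5 (H(X) = (-210*(-1/150))*sqrt(X) = 7*sqrt(X)/5)
K(O, m) = (O + 3*O*m)**3 (K(O, m) = (3*O*m + O)**3 = (O + 3*O*m)**3)
(K(-128, 111) + M)*(H(169) + (-6098 + 5172)) = ((-128)**3*(1 + 3*111)**3 - 44582)*(7*sqrt(169)/5 + (-6098 + 5172)) = (-2097152*(1 + 333)**3 - 44582)*((7/5)*13 - 926) = (-2097152*334**3 - 44582)*(91/5 - 926) = (-2097152*37259704 - 44582)*(-4539/5) = (-78139262763008 - 44582)*(-4539/5) = -78139262807590*(-4539/5) = 70934822776730202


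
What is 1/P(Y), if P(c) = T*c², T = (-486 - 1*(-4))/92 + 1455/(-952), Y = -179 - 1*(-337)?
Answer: -5474/924797621 ≈ -5.9191e-6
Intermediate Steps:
Y = 158 (Y = -179 + 337 = 158)
T = -148181/21896 (T = (-486 + 4)*(1/92) + 1455*(-1/952) = -482*1/92 - 1455/952 = -241/46 - 1455/952 = -148181/21896 ≈ -6.7675)
P(c) = -148181*c²/21896
1/P(Y) = 1/(-148181/21896*158²) = 1/(-148181/21896*24964) = 1/(-924797621/5474) = -5474/924797621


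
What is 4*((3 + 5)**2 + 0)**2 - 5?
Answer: 16379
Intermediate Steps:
4*((3 + 5)**2 + 0)**2 - 5 = 4*(8**2 + 0)**2 - 5 = 4*(64 + 0)**2 - 5 = 4*64**2 - 5 = 4*4096 - 5 = 16384 - 5 = 16379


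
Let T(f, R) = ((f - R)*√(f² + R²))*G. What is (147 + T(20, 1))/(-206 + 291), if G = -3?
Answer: 147/85 - 57*√401/85 ≈ -11.699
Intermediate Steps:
T(f, R) = -3*√(R² + f²)*(f - R) (T(f, R) = ((f - R)*√(f² + R²))*(-3) = ((f - R)*√(R² + f²))*(-3) = (√(R² + f²)*(f - R))*(-3) = -3*√(R² + f²)*(f - R))
(147 + T(20, 1))/(-206 + 291) = (147 + 3*√(1² + 20²)*(1 - 1*20))/(-206 + 291) = (147 + 3*√(1 + 400)*(1 - 20))/85 = (147 + 3*√401*(-19))*(1/85) = (147 - 57*√401)*(1/85) = 147/85 - 57*√401/85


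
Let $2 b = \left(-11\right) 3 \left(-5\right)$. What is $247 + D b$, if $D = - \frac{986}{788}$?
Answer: $\frac{113291}{788} \approx 143.77$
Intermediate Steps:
$D = - \frac{493}{394}$ ($D = \left(-986\right) \frac{1}{788} = - \frac{493}{394} \approx -1.2513$)
$b = \frac{165}{2}$ ($b = \frac{\left(-11\right) 3 \left(-5\right)}{2} = \frac{\left(-33\right) \left(-5\right)}{2} = \frac{1}{2} \cdot 165 = \frac{165}{2} \approx 82.5$)
$247 + D b = 247 - \frac{81345}{788} = \frac{113291}{788}$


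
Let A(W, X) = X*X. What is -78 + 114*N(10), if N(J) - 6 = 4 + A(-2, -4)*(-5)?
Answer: -8058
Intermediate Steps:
A(W, X) = X²
N(J) = -70 (N(J) = 6 + (4 + (-4)²*(-5)) = 6 + (4 + 16*(-5)) = 6 + (4 - 80) = 6 - 76 = -70)
-78 + 114*N(10) = -78 + 114*(-70) = -78 - 7980 = -8058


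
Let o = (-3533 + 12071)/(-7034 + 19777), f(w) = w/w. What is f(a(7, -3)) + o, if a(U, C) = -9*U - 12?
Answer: 21281/12743 ≈ 1.6700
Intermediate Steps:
a(U, C) = -12 - 9*U
f(w) = 1
o = 8538/12743 ≈ 0.67002
f(a(7, -3)) + o = 1 + 8538/12743 = 21281/12743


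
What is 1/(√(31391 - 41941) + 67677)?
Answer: 67677/4580186879 - 5*I*√422/4580186879 ≈ 1.4776e-5 - 2.2426e-8*I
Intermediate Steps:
1/(√(31391 - 41941) + 67677) = 1/(√(-10550) + 67677) = 1/(5*I*√422 + 67677) = 1/(67677 + 5*I*√422)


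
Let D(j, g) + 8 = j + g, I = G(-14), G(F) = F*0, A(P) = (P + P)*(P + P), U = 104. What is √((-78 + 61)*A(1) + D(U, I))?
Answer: 2*√7 ≈ 5.2915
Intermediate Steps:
A(P) = 4*P² (A(P) = (2*P)*(2*P) = 4*P²)
G(F) = 0
I = 0
D(j, g) = -8 + g + j (D(j, g) = -8 + (j + g) = -8 + (g + j) = -8 + g + j)
√((-78 + 61)*A(1) + D(U, I)) = √((-78 + 61)*(4*1²) + (-8 + 0 + 104)) = √(-68 + 96) = √28 = 2*√7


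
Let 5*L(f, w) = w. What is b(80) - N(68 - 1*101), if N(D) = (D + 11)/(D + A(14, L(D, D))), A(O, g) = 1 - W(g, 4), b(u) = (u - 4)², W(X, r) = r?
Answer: 103957/18 ≈ 5775.4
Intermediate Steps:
L(f, w) = w/5
b(u) = (-4 + u)²
A(O, g) = -3 (A(O, g) = 1 - 1*4 = 1 - 4 = -3)
N(D) = (11 + D)/(-3 + D) (N(D) = (D + 11)/(D - 3) = (11 + D)/(-3 + D))
b(80) - N(68 - 1*101) = (-4 + 80)² - (11 + (68 - 1*101))/(-3 + (68 - 1*101)) = 76² - (11 + (68 - 101))/(-3 + (68 - 101)) = 5776 - (11 - 33)/(-3 - 33) = 5776 - (-22)/(-36) = 5776 - (-1)*(-22)/36 = 5776 - 1*11/18 = 5776 - 11/18 = 103957/18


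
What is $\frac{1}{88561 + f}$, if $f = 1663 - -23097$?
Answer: $\frac{1}{113321} \approx 8.8245 \cdot 10^{-6}$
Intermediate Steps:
$f = 24760$ ($f = 1663 + 23097 = 24760$)
$\frac{1}{88561 + f} = \frac{1}{88561 + 24760} = \frac{1}{113321}$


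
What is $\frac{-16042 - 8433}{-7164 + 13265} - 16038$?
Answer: $- \frac{97872313}{6101} \approx -16042.0$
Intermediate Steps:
$\frac{-16042 - 8433}{-7164 + 13265} - 16038 = - \frac{24475}{6101} - 16038 = - \frac{97872313}{6101}$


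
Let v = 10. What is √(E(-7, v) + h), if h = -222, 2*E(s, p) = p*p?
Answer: 2*I*√43 ≈ 13.115*I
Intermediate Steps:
E(s, p) = p²/2 (E(s, p) = (p*p)/2 = p²/2)
√(E(-7, v) + h) = √((½)*10² - 222) = √((½)*100 - 222) = √(50 - 222) = √(-172) = 2*I*√43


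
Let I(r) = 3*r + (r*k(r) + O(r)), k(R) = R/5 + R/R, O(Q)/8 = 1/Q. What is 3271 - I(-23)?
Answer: 374618/115 ≈ 3257.5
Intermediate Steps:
O(Q) = 8/Q
k(R) = 1 + R/5 (k(R) = R*(⅕) + 1 = R/5 + 1 = 1 + R/5)
I(r) = 3*r + 8/r + r*(1 + r/5) (I(r) = 3*r + (r*(1 + r/5) + 8/r) = 3*r + (8/r + r*(1 + r/5)) = 3*r + 8/r + r*(1 + r/5))
3271 - I(-23) = 3271 - (40 + (-23)²*(20 - 23))/(5*(-23)) = 3271 - (-1)*(40 + 529*(-3))/(5*23) = 3271 - (-1)*(40 - 1587)/(5*23) = 3271 - (-1)*(-1547)/(5*23) = 3271 - 1*1547/115 = 3271 - 1547/115 = 374618/115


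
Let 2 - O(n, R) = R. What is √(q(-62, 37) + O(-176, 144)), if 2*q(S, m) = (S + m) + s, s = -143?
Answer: I*√226 ≈ 15.033*I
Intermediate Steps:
O(n, R) = 2 - R
q(S, m) = -143/2 + S/2 + m/2 (q(S, m) = ((S + m) - 143)/2 = (-143 + S + m)/2 = -143/2 + S/2 + m/2)
√(q(-62, 37) + O(-176, 144)) = √((-143/2 + (½)*(-62) + (½)*37) + (2 - 1*144)) = √((-143/2 - 31 + 37/2) + (2 - 144)) = √(-84 - 142) = √(-226) = I*√226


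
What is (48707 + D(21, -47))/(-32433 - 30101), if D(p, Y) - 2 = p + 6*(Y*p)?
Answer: -21404/31267 ≈ -0.68456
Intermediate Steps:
D(p, Y) = 2 + p + 6*Y*p (D(p, Y) = 2 + (p + 6*(Y*p)) = 2 + (p + 6*Y*p) = 2 + p + 6*Y*p)
(48707 + D(21, -47))/(-32433 - 30101) = (48707 + (2 + 21 + 6*(-47)*21))/(-32433 - 30101) = (48707 + (2 + 21 - 5922))/(-62534) = (48707 - 5899)*(-1/62534) = 42808*(-1/62534) = -21404/31267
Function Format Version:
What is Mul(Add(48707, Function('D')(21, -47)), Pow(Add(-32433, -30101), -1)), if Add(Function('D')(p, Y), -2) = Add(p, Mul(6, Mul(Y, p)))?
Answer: Rational(-21404, 31267) ≈ -0.68456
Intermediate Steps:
Function('D')(p, Y) = Add(2, p, Mul(6, Y, p)) (Function('D')(p, Y) = Add(2, Add(p, Mul(6, Mul(Y, p)))) = Add(2, Add(p, Mul(6, Y, p))) = Add(2, p, Mul(6, Y, p)))
Mul(Add(48707, Function('D')(21, -47)), Pow(Add(-32433, -30101), -1)) = Mul(Add(48707, Add(2, 21, Mul(6, -47, 21))), Pow(Add(-32433, -30101), -1)) = Mul(Add(48707, Add(2, 21, -5922)), Pow(-62534, -1)) = Mul(Add(48707, -5899), Rational(-1, 62534)) = Mul(42808, Rational(-1, 62534)) = Rational(-21404, 31267)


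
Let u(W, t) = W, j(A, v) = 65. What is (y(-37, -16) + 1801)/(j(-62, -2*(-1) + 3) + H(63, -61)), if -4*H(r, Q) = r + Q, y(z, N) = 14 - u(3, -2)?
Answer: 1208/43 ≈ 28.093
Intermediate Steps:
y(z, N) = 11 (y(z, N) = 14 - 1*3 = 14 - 3 = 11)
H(r, Q) = -Q/4 - r/4 (H(r, Q) = -(r + Q)/4 = -(Q + r)/4 = -Q/4 - r/4)
(y(-37, -16) + 1801)/(j(-62, -2*(-1) + 3) + H(63, -61)) = (11 + 1801)/(65 + (-¼*(-61) - ¼*63)) = 1812/(65 + (61/4 - 63/4)) = 1812/(65 - ½) = 1812/(129/2) = 1812*(2/129) = 1208/43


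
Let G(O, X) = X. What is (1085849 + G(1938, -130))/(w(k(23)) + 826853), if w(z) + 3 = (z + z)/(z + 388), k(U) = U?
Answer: 446230509/339835396 ≈ 1.3131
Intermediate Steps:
w(z) = -3 + 2*z/(388 + z) (w(z) = -3 + (z + z)/(z + 388) = -3 + (2*z)/(388 + z) = -3 + 2*z/(388 + z))
(1085849 + G(1938, -130))/(w(k(23)) + 826853) = (1085849 - 130)/((-1164 - 1*23)/(388 + 23) + 826853) = 1085719/((-1164 - 23)/411 + 826853) = 1085719/((1/411)*(-1187) + 826853) = 1085719/(-1187/411 + 826853) = 1085719/(339835396/411) = 1085719*(411/339835396) = 446230509/339835396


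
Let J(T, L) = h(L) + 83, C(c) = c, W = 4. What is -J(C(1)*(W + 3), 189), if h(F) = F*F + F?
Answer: -35993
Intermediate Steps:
h(F) = F + F² (h(F) = F² + F = F + F²)
J(T, L) = 83 + L*(1 + L) (J(T, L) = L*(1 + L) + 83 = 83 + L*(1 + L))
-J(C(1)*(W + 3), 189) = -(83 + 189*(1 + 189)) = -(83 + 189*190) = -(83 + 35910) = -1*35993 = -35993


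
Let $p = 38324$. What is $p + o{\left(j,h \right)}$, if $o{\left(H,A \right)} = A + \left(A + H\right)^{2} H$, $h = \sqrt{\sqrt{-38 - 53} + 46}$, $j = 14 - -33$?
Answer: $144309 + 4419 \sqrt{46 + i \sqrt{91}} + 47 i \sqrt{91} \approx 1.7444 \cdot 10^{5} + 3539.6 i$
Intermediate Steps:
$j = 47$ ($j = 14 + 33 = 47$)
$h = \sqrt{46 + i \sqrt{91}}$ ($h = \sqrt{\sqrt{-91} + 46} = \sqrt{i \sqrt{91} + 46} = \sqrt{46 + i \sqrt{91}} \approx 6.8183 + 0.69954 i$)
$o{\left(H,A \right)} = A + H \left(A + H\right)^{2}$
$p + o{\left(j,h \right)} = 38324 + \left(\sqrt{46 + i \sqrt{91}} + 47 \left(\sqrt{46 + i \sqrt{91}} + 47\right)^{2}\right) = 38324 + \left(\sqrt{46 + i \sqrt{91}} + 47 \left(47 + \sqrt{46 + i \sqrt{91}}\right)^{2}\right) = 38324 + \sqrt{46 + i \sqrt{91}} + 47 \left(47 + \sqrt{46 + i \sqrt{91}}\right)^{2}$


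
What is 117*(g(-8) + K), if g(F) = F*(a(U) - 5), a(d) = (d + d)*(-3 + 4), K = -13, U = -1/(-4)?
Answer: 2691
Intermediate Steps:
U = ¼ (U = -1*(-¼) = ¼ ≈ 0.25000)
a(d) = 2*d (a(d) = (2*d)*1 = 2*d)
g(F) = -9*F/2 (g(F) = F*(2*(¼) - 5) = F*(½ - 5) = F*(-9/2) = -9*F/2)
117*(g(-8) + K) = 117*(-9/2*(-8) - 13) = 117*(36 - 13) = 117*23 = 2691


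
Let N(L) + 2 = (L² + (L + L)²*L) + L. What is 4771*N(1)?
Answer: 19084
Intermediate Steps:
N(L) = -2 + L + L² + 4*L³ (N(L) = -2 + ((L² + (L + L)²*L) + L) = -2 + ((L² + (2*L)²*L) + L) = -2 + ((L² + (4*L²)*L) + L) = -2 + ((L² + 4*L³) + L) = -2 + (L + L² + 4*L³) = -2 + L + L² + 4*L³)
4771*N(1) = 4771*(-2 + 1 + 1² + 4*1³) = 4771*(-2 + 1 + 1 + 4*1) = 4771*(-2 + 1 + 1 + 4) = 4771*4 = 19084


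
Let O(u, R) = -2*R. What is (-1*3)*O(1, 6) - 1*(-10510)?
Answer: 10546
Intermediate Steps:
(-1*3)*O(1, 6) - 1*(-10510) = (-1*3)*(-2*6) - 1*(-10510) = -3*(-12) + 10510 = 36 + 10510 = 10546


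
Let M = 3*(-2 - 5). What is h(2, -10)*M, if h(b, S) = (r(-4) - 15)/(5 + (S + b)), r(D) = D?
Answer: -133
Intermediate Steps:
h(b, S) = -19/(5 + S + b) (h(b, S) = (-4 - 15)/(5 + (S + b)) = -19/(5 + S + b))
M = -21 (M = 3*(-7) = -21)
h(2, -10)*M = -19/(5 - 10 + 2)*(-21) = -19/(-3)*(-21) = -19*(-1/3)*(-21) = (19/3)*(-21) = -133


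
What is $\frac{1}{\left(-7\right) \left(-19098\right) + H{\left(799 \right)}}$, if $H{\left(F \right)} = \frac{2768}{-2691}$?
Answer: $\frac{2691}{359746258} \approx 7.4803 \cdot 10^{-6}$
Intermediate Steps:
$H{\left(F \right)} = - \frac{2768}{2691}$ ($H{\left(F \right)} = 2768 \left(- \frac{1}{2691}\right) = - \frac{2768}{2691}$)
$\frac{1}{\left(-7\right) \left(-19098\right) + H{\left(799 \right)}} = \frac{1}{\left(-7\right) \left(-19098\right) - \frac{2768}{2691}} = \frac{1}{133686 - \frac{2768}{2691}} = \frac{1}{\frac{359746258}{2691}} = \frac{2691}{359746258}$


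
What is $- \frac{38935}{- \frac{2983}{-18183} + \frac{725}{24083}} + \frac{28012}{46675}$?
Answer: $- \frac{41883766460683603}{208863903800} \approx -2.0053 \cdot 10^{5}$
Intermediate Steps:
$- \frac{38935}{- \frac{2983}{-18183} + \frac{725}{24083}} + \frac{28012}{46675} = - \frac{38935}{\left(-2983\right) \left(- \frac{1}{18183}\right) + 725 \cdot \frac{1}{24083}} + 28012 \cdot \frac{1}{46675} = - \frac{38935}{\frac{157}{957} + \frac{725}{24083}} + \frac{28012}{46675} = - \frac{38935}{\frac{4474856}{23047431}} + \frac{28012}{46675} = \left(-38935\right) \frac{23047431}{4474856} + \frac{28012}{46675} = - \frac{897351725985}{4474856} + \frac{28012}{46675} = - \frac{41883766460683603}{208863903800}$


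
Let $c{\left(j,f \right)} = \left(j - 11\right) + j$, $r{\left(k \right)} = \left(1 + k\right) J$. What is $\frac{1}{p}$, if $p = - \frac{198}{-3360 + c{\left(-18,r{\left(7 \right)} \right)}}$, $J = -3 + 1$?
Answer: $\frac{3407}{198} \approx 17.207$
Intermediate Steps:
$J = -2$
$r{\left(k \right)} = -2 - 2 k$ ($r{\left(k \right)} = \left(1 + k\right) \left(-2\right) = -2 - 2 k$)
$c{\left(j,f \right)} = -11 + 2 j$ ($c{\left(j,f \right)} = \left(-11 + j\right) + j = -11 + 2 j$)
$p = \frac{198}{3407}$ ($p = - \frac{198}{-3360 + \left(-11 + 2 \left(-18\right)\right)} = - \frac{198}{-3360 - 47} = - \frac{198}{-3407} = \left(-198\right) \left(- \frac{1}{3407}\right) = \frac{198}{3407} \approx 0.058116$)
$\frac{1}{p} = \frac{1}{\frac{198}{3407}} = \frac{3407}{198}$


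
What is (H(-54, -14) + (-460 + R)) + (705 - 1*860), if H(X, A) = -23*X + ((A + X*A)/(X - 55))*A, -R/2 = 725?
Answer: -79319/109 ≈ -727.70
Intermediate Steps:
R = -1450 (R = -2*725 = -1450)
H(X, A) = -23*X + A*(A + A*X)/(-55 + X) (H(X, A) = -23*X + ((A + A*X)/(-55 + X))*A = -23*X + A*(A + A*X)/(-55 + X))
(H(-54, -14) + (-460 + R)) + (705 - 1*860) = (((-14)² - 23*(-54)² + 1265*(-54) - 54*(-14)²)/(-55 - 54) + (-460 - 1450)) + (705 - 1*860) = ((196 - 23*2916 - 68310 - 54*196)/(-109) - 1910) + (705 - 860) = (-(196 - 67068 - 68310 - 10584)/109 - 1910) - 155 = (-1/109*(-145766) - 1910) - 155 = (145766/109 - 1910) - 155 = -62424/109 - 155 = -79319/109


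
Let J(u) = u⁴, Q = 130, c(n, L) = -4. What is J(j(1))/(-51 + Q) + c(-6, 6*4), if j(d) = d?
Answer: -315/79 ≈ -3.9873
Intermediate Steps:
J(j(1))/(-51 + Q) + c(-6, 6*4) = 1⁴/(-51 + 130) - 4 = 1/79 - 4 = -315/79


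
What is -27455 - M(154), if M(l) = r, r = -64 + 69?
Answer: -27460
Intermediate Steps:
r = 5
M(l) = 5
-27455 - M(154) = -27455 - 1*5 = -27455 - 5 = -27460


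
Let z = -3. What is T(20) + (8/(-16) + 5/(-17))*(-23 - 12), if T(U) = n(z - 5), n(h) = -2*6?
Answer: 537/34 ≈ 15.794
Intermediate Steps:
n(h) = -12
T(U) = -12
T(20) + (8/(-16) + 5/(-17))*(-23 - 12) = -12 + (8/(-16) + 5/(-17))*(-23 - 12) = -12 + (8*(-1/16) + 5*(-1/17))*(-35) = -12 + (-1/2 - 5/17)*(-35) = -12 - 27/34*(-35) = -12 + 945/34 = 537/34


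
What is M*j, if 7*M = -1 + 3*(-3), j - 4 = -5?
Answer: 10/7 ≈ 1.4286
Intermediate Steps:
j = -1 (j = 4 - 5 = -1)
M = -10/7 (M = (-1 + 3*(-3))/7 = (-1 - 9)/7 = (1/7)*(-10) = -10/7 ≈ -1.4286)
M*j = -10/7*(-1) = 10/7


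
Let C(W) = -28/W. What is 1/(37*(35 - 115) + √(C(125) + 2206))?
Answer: -185000/547462139 - 5*√1378610/1094924278 ≈ -0.00034328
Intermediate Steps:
1/(37*(35 - 115) + √(C(125) + 2206)) = 1/(37*(35 - 115) + √(-28/125 + 2206)) = 1/(37*(-80) + √(-28*1/125 + 2206)) = 1/(-2960 + √(-28/125 + 2206)) = 1/(-2960 + √(275722/125)) = 1/(-2960 + √1378610/25)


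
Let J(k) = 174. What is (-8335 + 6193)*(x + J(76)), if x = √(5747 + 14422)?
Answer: -372708 - 19278*√249 ≈ -6.7691e+5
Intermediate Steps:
x = 9*√249 (x = √20169 = 9*√249 ≈ 142.02)
(-8335 + 6193)*(x + J(76)) = (-8335 + 6193)*(9*√249 + 174) = -2142*(174 + 9*√249) = -372708 - 19278*√249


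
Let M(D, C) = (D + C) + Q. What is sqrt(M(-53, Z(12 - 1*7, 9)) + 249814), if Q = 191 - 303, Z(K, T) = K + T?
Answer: sqrt(249663) ≈ 499.66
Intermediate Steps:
Q = -112
M(D, C) = -112 + C + D (M(D, C) = (D + C) - 112 = (C + D) - 112 = -112 + C + D)
sqrt(M(-53, Z(12 - 1*7, 9)) + 249814) = sqrt((-112 + ((12 - 1*7) + 9) - 53) + 249814) = sqrt((-112 + ((12 - 7) + 9) - 53) + 249814) = sqrt((-112 + (5 + 9) - 53) + 249814) = sqrt((-112 + 14 - 53) + 249814) = sqrt(-151 + 249814) = sqrt(249663)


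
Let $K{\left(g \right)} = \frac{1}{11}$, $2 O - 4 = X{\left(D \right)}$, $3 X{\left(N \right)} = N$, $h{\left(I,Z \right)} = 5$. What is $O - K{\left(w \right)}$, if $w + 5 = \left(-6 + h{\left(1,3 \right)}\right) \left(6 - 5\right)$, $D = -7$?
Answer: $\frac{49}{66} \approx 0.74242$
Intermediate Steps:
$X{\left(N \right)} = \frac{N}{3}$
$O = \frac{5}{6}$ ($O = 2 + \frac{\frac{1}{3} \left(-7\right)}{2} = 2 + \frac{1}{2} \left(- \frac{7}{3}\right) = 2 - \frac{7}{6} = \frac{5}{6} \approx 0.83333$)
$w = -6$ ($w = -5 + \left(-6 + 5\right) \left(6 - 5\right) = -5 - 1 = -6$)
$K{\left(g \right)} = \frac{1}{11}$
$O - K{\left(w \right)} = \frac{5}{6} - \frac{1}{11} = \frac{49}{66}$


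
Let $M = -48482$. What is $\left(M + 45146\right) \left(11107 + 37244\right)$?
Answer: $-161298936$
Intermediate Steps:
$\left(M + 45146\right) \left(11107 + 37244\right) = \left(-48482 + 45146\right) \left(11107 + 37244\right) = \left(-3336\right) 48351 = -161298936$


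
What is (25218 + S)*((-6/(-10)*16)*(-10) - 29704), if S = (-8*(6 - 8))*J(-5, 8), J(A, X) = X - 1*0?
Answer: -755310800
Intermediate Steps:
J(A, X) = X (J(A, X) = X + 0 = X)
S = 128 (S = -8*(6 - 8)*8 = -8*(-2)*8 = 16*8 = 128)
(25218 + S)*((-6/(-10)*16)*(-10) - 29704) = (25218 + 128)*((-6/(-10)*16)*(-10) - 29704) = 25346*((-6*(-1/10)*16)*(-10) - 29704) = 25346*(((3/5)*16)*(-10) - 29704) = 25346*((48/5)*(-10) - 29704) = 25346*(-96 - 29704) = 25346*(-29800) = -755310800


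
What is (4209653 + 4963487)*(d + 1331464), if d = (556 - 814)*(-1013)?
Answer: 14611142508520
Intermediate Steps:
d = 261354 (d = -258*(-1013) = 261354)
(4209653 + 4963487)*(d + 1331464) = (4209653 + 4963487)*(261354 + 1331464) = 9173140*1592818 = 14611142508520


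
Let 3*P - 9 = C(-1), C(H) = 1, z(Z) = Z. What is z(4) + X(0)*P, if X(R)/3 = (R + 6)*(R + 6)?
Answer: 364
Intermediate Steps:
P = 10/3 (P = 3 + (⅓)*1 = 3 + ⅓ = 10/3 ≈ 3.3333)
X(R) = 3*(6 + R)² (X(R) = 3*((R + 6)*(R + 6)) = 3*((6 + R)*(6 + R)) = 3*(6 + R)²)
z(4) + X(0)*P = 4 + (3*(6 + 0)²)*(10/3) = 4 + (3*6²)*(10/3) = 4 + (3*36)*(10/3) = 4 + 108*(10/3) = 4 + 360 = 364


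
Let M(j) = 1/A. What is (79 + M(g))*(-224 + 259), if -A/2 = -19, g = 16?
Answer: 105105/38 ≈ 2765.9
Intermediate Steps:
A = 38 (A = -2*(-19) = 38)
M(j) = 1/38
(79 + M(g))*(-224 + 259) = (79 + 1/38)*(-224 + 259) = (3003/38)*35 = 105105/38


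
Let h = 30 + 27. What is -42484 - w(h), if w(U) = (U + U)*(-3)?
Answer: -42142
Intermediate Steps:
h = 57
w(U) = -6*U (w(U) = (2*U)*(-3) = -6*U)
-42484 - w(h) = -42484 - (-6)*57 = -42484 - 1*(-342) = -42484 + 342 = -42142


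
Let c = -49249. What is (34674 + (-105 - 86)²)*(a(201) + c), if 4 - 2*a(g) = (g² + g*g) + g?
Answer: -12772109035/2 ≈ -6.3861e+9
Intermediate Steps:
a(g) = 2 - g² - g/2 (a(g) = 2 - ((g² + g*g) + g)/2 = 2 - ((g² + g²) + g)/2 = 2 - (2*g² + g)/2 = 2 - (g + 2*g²)/2 = 2 + (-g² - g/2) = 2 - g² - g/2)
(34674 + (-105 - 86)²)*(a(201) + c) = (34674 + (-105 - 86)²)*((2 - 1*201² - ½*201) - 49249) = (34674 + (-191)²)*((2 - 1*40401 - 201/2) - 49249) = (34674 + 36481)*((2 - 40401 - 201/2) - 49249) = 71155*(-80999/2 - 49249) = 71155*(-179497/2) = -12772109035/2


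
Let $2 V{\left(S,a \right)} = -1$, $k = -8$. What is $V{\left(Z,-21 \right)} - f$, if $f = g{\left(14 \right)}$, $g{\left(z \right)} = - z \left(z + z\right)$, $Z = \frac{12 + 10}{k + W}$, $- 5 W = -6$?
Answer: $\frac{783}{2} \approx 391.5$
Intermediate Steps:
$W = \frac{6}{5}$ ($W = \left(- \frac{1}{5}\right) \left(-6\right) = \frac{6}{5} \approx 1.2$)
$Z = - \frac{55}{17}$ ($Z = \frac{12 + 10}{-8 + \frac{6}{5}} = \frac{22}{- \frac{34}{5}} = 22 \left(- \frac{5}{34}\right) = - \frac{55}{17} \approx -3.2353$)
$g{\left(z \right)} = - 2 z^{2}$ ($g{\left(z \right)} = - z 2 z = - 2 z^{2}$)
$V{\left(S,a \right)} = - \frac{1}{2}$ ($V{\left(S,a \right)} = \frac{1}{2} \left(-1\right) = - \frac{1}{2}$)
$f = -392$ ($f = - 2 \cdot 14^{2} = \left(-2\right) 196 = -392$)
$V{\left(Z,-21 \right)} - f = - \frac{1}{2} - -392 = - \frac{1}{2} + 392 = \frac{783}{2}$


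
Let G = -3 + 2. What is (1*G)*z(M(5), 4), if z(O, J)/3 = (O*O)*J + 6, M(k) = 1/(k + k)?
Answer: -453/25 ≈ -18.120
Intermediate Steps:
M(k) = 1/(2*k)
z(O, J) = 18 + 3*J*O**2 (z(O, J) = 3*((O*O)*J + 6) = 3*(O**2*J + 6) = 3*(J*O**2 + 6) = 3*(6 + J*O**2) = 18 + 3*J*O**2)
G = -1
(1*G)*z(M(5), 4) = (1*(-1))*(18 + 3*4*((1/2)/5)**2) = -(18 + 3*4*((1/2)*(1/5))**2) = -(18 + 3*4*(1/10)**2) = -(18 + 3*4*(1/100)) = -(18 + 3/25) = -1*453/25 = -453/25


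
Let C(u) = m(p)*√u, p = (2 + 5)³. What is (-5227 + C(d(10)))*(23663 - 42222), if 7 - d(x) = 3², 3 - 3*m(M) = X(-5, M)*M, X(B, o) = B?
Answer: 97007893 - 31884362*I*√2/3 ≈ 9.7008e+7 - 1.503e+7*I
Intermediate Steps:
p = 343 (p = 7³ = 343)
m(M) = 1 + 5*M/3 (m(M) = 1 - (-5)*M/3 = 1 + 5*M/3)
d(x) = -2 (d(x) = 7 - 1*3² = 7 - 1*9 = 7 - 9 = -2)
C(u) = 1718*√u/3 (C(u) = (1 + (5/3)*343)*√u = (1 + 1715/3)*√u = 1718*√u/3)
(-5227 + C(d(10)))*(23663 - 42222) = (-5227 + 1718*√(-2)/3)*(23663 - 42222) = (-5227 + 1718*(I*√2)/3)*(-18559) = (-5227 + 1718*I*√2/3)*(-18559) = 97007893 - 31884362*I*√2/3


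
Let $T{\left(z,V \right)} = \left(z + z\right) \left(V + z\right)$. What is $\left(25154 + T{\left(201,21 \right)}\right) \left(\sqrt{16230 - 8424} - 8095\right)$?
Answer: $-926051810 + 114398 \sqrt{7806} \approx -9.1594 \cdot 10^{8}$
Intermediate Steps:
$T{\left(z,V \right)} = 2 z \left(V + z\right)$
$\left(25154 + T{\left(201,21 \right)}\right) \left(\sqrt{16230 - 8424} - 8095\right) = \left(25154 + 2 \cdot 201 \left(21 + 201\right)\right) \left(\sqrt{16230 - 8424} - 8095\right) = \left(25154 + 2 \cdot 201 \cdot 222\right) \left(\sqrt{7806} - 8095\right) = \left(25154 + 89244\right) \left(-8095 + \sqrt{7806}\right) = 114398 \left(-8095 + \sqrt{7806}\right) = -926051810 + 114398 \sqrt{7806}$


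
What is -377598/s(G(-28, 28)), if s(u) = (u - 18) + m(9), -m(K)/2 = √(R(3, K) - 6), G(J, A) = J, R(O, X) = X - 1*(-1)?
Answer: 188799/25 ≈ 7552.0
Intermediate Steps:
R(O, X) = 1 + X (R(O, X) = X + 1 = 1 + X)
m(K) = -2*√(-5 + K) (m(K) = -2*√((1 + K) - 6) = -2*√(-5 + K))
s(u) = -22 + u (s(u) = (u - 18) - 2*√(-5 + 9) = (-18 + u) - 2*√4 = (-18 + u) - 2*2 = (-18 + u) - 4 = -22 + u)
-377598/s(G(-28, 28)) = -377598/(-22 - 28) = -377598/(-50) = -377598*(-1/50) = 188799/25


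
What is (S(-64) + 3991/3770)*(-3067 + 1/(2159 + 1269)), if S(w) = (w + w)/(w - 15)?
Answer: -129051155155/15707096 ≈ -8216.1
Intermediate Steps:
S(w) = 2*w/(-15 + w) (S(w) = (2*w)/(-15 + w) = 2*w/(-15 + w))
(S(-64) + 3991/3770)*(-3067 + 1/(2159 + 1269)) = (2*(-64)/(-15 - 64) + 3991/3770)*(-3067 + 1/(2159 + 1269)) = (2*(-64)/(-79) + 3991*(1/3770))*(-3067 + 1/3428) = (2*(-64)*(-1/79) + 307/290)*(-3067 + 1/3428) = (128/79 + 307/290)*(-10513675/3428) = (61373/22910)*(-10513675/3428) = -129051155155/15707096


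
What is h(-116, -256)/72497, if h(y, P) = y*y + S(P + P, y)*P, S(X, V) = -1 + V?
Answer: 43408/72497 ≈ 0.59876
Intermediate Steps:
h(y, P) = y² + P*(-1 + y) (h(y, P) = y*y + (-1 + y)*P = y² + P*(-1 + y))
h(-116, -256)/72497 = ((-116)² - 256*(-1 - 116))/72497 = (13456 - 256*(-117))*(1/72497) = (13456 + 29952)*(1/72497) = 43408*(1/72497) = 43408/72497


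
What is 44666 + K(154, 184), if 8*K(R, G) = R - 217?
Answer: 357265/8 ≈ 44658.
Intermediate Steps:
K(R, G) = -217/8 + R/8 (K(R, G) = (R - 217)/8 = (-217 + R)/8 = -217/8 + R/8)
44666 + K(154, 184) = 44666 + (-217/8 + (1/8)*154) = 44666 + (-217/8 + 77/4) = 44666 - 63/8 = 357265/8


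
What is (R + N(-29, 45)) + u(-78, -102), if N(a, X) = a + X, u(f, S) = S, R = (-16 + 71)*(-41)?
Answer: -2341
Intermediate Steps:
R = -2255 (R = 55*(-41) = -2255)
N(a, X) = X + a
(R + N(-29, 45)) + u(-78, -102) = (-2255 + (45 - 29)) - 102 = (-2255 + 16) - 102 = -2239 - 102 = -2341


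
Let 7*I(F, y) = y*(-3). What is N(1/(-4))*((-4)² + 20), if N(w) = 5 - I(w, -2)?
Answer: 1044/7 ≈ 149.14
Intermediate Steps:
I(F, y) = -3*y/7 (I(F, y) = (y*(-3))/7 = (-3*y)/7 = -3*y/7)
N(w) = 29/7 (N(w) = 5 - (-3)*(-2)/7 = 5 - 1*6/7 = 5 - 6/7 = 29/7)
N(1/(-4))*((-4)² + 20) = 29*((-4)² + 20)/7 = 29*(16 + 20)/7 = (29/7)*36 = 1044/7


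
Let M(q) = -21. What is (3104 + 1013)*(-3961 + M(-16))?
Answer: -16393894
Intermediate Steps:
(3104 + 1013)*(-3961 + M(-16)) = (3104 + 1013)*(-3961 - 21) = 4117*(-3982) = -16393894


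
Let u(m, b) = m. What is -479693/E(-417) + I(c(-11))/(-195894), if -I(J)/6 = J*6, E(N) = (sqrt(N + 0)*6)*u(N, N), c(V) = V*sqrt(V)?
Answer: I*(-5220498919*sqrt(417) - 22953348*sqrt(11))/11354603922 ≈ -9.3955*I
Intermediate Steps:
c(V) = V**(3/2)
E(N) = 6*N**(3/2) (E(N) = (sqrt(N + 0)*6)*N = (sqrt(N)*6)*N = (6*sqrt(N))*N = 6*N**(3/2))
I(J) = -36*J (I(J) = -6*J*6 = -36*J)
-479693/E(-417) + I(c(-11))/(-195894) = -479693*I*sqrt(417)/1043334 - (-396)*I*sqrt(11)/(-195894) = -479693*I*sqrt(417)/1043334 - (-396)*I*sqrt(11)*(-1/195894) = -479693*I*sqrt(417)/1043334 + (396*I*sqrt(11))*(-1/195894) = -479693*I*sqrt(417)/1043334 - 22*I*sqrt(11)/10883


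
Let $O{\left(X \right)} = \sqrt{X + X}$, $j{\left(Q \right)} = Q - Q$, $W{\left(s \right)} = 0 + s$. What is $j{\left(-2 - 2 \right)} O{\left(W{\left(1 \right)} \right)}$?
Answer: $0$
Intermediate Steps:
$W{\left(s \right)} = s$
$j{\left(Q \right)} = 0$
$O{\left(X \right)} = \sqrt{2} \sqrt{X}$ ($O{\left(X \right)} = \sqrt{2 X} = \sqrt{2} \sqrt{X}$)
$j{\left(-2 - 2 \right)} O{\left(W{\left(1 \right)} \right)} = 0 \sqrt{2} \sqrt{1} = 0 \sqrt{2} \cdot 1 = 0 \sqrt{2} = 0$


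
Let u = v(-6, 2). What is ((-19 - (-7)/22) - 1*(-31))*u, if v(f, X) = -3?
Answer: -813/22 ≈ -36.955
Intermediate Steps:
u = -3
((-19 - (-7)/22) - 1*(-31))*u = ((-19 - (-7)/22) - 1*(-31))*(-3) = ((-19 - (-7)/22) + 31)*(-3) = ((-19 - 1*(-7/22)) + 31)*(-3) = ((-19 + 7/22) + 31)*(-3) = (-411/22 + 31)*(-3) = (271/22)*(-3) = -813/22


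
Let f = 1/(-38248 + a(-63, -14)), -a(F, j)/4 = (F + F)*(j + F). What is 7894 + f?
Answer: 608280063/77056 ≈ 7894.0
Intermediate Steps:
a(F, j) = -8*F*(F + j) (a(F, j) = -4*(F + F)*(j + F) = -4*2*F*(F + j) = -8*F*(F + j))
f = -1/77056 (f = 1/(-38248 - 8*(-63)*(-63 - 14)) = 1/(-38248 - 8*(-63)*(-77)) = 1/(-38248 - 38808) = 1/(-77056) = -1/77056 ≈ -1.2978e-5)
7894 + f = 7894 - 1/77056 = 608280063/77056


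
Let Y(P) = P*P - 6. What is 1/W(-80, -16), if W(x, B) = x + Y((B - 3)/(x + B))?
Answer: -9216/792215 ≈ -0.011633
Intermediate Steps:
Y(P) = -6 + P**2 (Y(P) = P**2 - 6 = -6 + P**2)
W(x, B) = -6 + x + (-3 + B)**2/(B + x)**2 (W(x, B) = x + (-6 + ((B - 3)/(x + B))**2) = x + (-6 + ((-3 + B)/(B + x))**2) = x + (-6 + (-3 + B)**2/(B + x)**2) = -6 + x + (-3 + B)**2/(B + x)**2)
1/W(-80, -16) = 1/(-6 - 80 + (-3 - 16)**2/(-16 - 80)**2) = 1/(-6 - 80 + (-19)**2/(-96)**2) = 1/(-6 - 80 + 361*(1/9216)) = 1/(-6 - 80 + 361/9216) = 1/(-792215/9216) = -9216/792215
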